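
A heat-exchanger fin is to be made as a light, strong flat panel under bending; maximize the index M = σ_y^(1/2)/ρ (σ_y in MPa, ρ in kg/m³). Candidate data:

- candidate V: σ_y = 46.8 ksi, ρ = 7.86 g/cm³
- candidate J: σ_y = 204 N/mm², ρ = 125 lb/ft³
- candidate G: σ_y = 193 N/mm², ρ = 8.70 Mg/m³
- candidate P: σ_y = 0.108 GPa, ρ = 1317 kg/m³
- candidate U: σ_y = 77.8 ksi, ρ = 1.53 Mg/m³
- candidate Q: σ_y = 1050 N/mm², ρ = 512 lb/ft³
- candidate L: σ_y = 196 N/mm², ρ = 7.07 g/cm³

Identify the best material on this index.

candidate U

Convert each candidate to consistent units, then evaluate M:
  candidate V: σ_y = 322.7 MPa, ρ = 7860 kg/m³
  candidate J: σ_y = 204.0 MPa, ρ = 2002 kg/m³
  candidate G: σ_y = 193.0 MPa, ρ = 8700 kg/m³
  candidate P: σ_y = 108.0 MPa, ρ = 1317 kg/m³
  candidate U: σ_y = 536.4 MPa, ρ = 1530 kg/m³
  candidate Q: σ_y = 1050 MPa, ρ = 8201 kg/m³
  candidate L: σ_y = 196.0 MPa, ρ = 7070 kg/m³
  candidate U: M = 15.1×10⁻³
  candidate P: M = 7.89×10⁻³
  candidate J: M = 7.13×10⁻³
  candidate Q: M = 3.95×10⁻³
  candidate V: M = 2.29×10⁻³
  candidate L: M = 1.98×10⁻³
  candidate G: M = 1.60×10⁻³
Highest index: candidate U.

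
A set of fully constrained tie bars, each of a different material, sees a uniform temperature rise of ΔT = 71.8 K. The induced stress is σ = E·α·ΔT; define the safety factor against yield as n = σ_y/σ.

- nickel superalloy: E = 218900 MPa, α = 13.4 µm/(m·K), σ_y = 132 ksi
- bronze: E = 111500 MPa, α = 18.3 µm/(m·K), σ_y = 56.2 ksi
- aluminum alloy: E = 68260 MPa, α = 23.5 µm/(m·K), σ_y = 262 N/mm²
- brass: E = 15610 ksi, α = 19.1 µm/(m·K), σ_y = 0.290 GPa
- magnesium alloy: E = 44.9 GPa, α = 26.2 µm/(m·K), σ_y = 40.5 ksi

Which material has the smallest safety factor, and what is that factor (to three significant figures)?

brass, n = 1.96

In consistent units (E in GPa, α in ×10⁻⁶/K, σ_y in MPa):
  nickel superalloy: E = 218.9, α = 13.4, σ_y = 910.1 → σ = 211 MPa, n = 4.32
  bronze: E = 111.5, α = 18.3, σ_y = 387.5 → σ = 147 MPa, n = 2.64
  aluminum alloy: E = 68.26, α = 23.5, σ_y = 262.0 → σ = 115 MPa, n = 2.27
  brass: E = 107.6, α = 19.1, σ_y = 290.0 → σ = 148 MPa, n = 1.96
  magnesium alloy: E = 44.90, α = 26.2, σ_y = 279.2 → σ = 84.5 MPa, n = 3.31
The minimum is brass at n = 1.96.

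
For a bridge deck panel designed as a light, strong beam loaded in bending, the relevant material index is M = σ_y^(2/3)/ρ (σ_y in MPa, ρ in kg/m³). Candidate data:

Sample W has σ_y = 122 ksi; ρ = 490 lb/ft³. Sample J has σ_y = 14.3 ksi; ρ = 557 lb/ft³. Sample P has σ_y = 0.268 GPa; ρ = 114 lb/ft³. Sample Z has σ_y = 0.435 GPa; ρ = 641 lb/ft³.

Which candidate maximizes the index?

sample P

Convert each candidate to consistent units, then evaluate M:
  sample W: σ_y = 841.2 MPa, ρ = 7849 kg/m³
  sample J: σ_y = 98.60 MPa, ρ = 8922 kg/m³
  sample P: σ_y = 268.0 MPa, ρ = 1826 kg/m³
  sample Z: σ_y = 435.0 MPa, ρ = 10270 kg/m³
  sample P: M = 22.8×10⁻³
  sample W: M = 11.4×10⁻³
  sample Z: M = 5.59×10⁻³
  sample J: M = 2.39×10⁻³
Sample P has the largest M.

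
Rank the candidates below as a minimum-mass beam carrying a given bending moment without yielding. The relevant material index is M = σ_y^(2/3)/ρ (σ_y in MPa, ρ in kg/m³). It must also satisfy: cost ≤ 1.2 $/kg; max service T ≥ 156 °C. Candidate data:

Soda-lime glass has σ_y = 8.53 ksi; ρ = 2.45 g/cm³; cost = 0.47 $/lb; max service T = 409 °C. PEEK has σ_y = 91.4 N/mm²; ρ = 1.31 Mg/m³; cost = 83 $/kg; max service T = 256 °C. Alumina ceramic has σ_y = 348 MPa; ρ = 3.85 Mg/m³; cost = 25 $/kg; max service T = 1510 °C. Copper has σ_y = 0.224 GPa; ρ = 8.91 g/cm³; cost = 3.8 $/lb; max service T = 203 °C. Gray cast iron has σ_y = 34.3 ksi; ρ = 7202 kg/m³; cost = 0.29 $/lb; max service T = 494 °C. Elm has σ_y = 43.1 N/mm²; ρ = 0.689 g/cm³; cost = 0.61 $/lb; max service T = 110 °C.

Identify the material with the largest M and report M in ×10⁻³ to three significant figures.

soda-lime glass, M = 6.17×10⁻³

Screen on constraints: cost ≤ 1.2 $/kg; max service T ≥ 156 °C. Survivors: soda-lime glass, gray cast iron.
In SI units:
  soda-lime glass: σ_y = 58.81 MPa, ρ = 2450 kg/m³
  gray cast iron: σ_y = 236.5 MPa, ρ = 7202 kg/m³
  soda-lime glass: M = 6.17×10⁻³
  gray cast iron: M = 5.31×10⁻³
Soda-lime glass ranks first.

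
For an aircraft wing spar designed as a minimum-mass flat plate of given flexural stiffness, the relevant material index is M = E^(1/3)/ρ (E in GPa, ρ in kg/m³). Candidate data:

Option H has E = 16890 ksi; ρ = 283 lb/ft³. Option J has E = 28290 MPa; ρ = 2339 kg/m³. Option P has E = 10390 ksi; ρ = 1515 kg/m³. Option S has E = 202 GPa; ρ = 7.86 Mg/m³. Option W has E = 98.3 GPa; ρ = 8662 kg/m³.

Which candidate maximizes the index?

option P

Normalizing units and computing the index:
  option H: E = 116.5 GPa, ρ = 4533 kg/m³
  option J: E = 28.29 GPa, ρ = 2339 kg/m³
  option P: E = 71.64 GPa, ρ = 1515 kg/m³
  option S: E = 202.0 GPa, ρ = 7860 kg/m³
  option W: E = 98.30 GPa, ρ = 8662 kg/m³
  option P: M = 2.74×10⁻³
  option J: M = 1.30×10⁻³
  option H: M = 1.08×10⁻³
  option S: M = 0.746×10⁻³
  option W: M = 0.533×10⁻³
Option P has the largest M.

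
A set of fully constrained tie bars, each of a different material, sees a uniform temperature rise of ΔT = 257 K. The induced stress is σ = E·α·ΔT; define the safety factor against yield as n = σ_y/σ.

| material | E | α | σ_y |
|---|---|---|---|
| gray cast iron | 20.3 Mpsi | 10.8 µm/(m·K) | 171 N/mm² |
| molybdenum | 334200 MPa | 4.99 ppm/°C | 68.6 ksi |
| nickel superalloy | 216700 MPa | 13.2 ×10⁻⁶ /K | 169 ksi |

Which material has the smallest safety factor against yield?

Per material, after unit conversion:
  gray cast iron: E = 140.0, α = 10.8, σ_y = 171.0 → σ = 388 MPa, n = 0.440
  molybdenum: E = 334.2, α = 4.99, σ_y = 473.0 → σ = 429 MPa, n = 1.10
  nickel superalloy: E = 216.7, α = 13.2, σ_y = 1165 → σ = 735 MPa, n = 1.59
Smallest n: gray cast iron with n = 0.440.

gray cast iron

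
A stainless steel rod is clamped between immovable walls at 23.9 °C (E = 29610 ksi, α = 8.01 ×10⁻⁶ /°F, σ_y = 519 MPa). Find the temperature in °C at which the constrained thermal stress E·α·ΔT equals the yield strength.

200 °C

E = 29610 ksi = 204.2 GPa.
α = 8.01×10⁻⁶/°F × 9/5 = 14.4×10⁻⁶/K.
E·α·ΔT = 519.0 MPa ⇒ ΔT = 519.0 / (204.2×10³ × 14.4×10⁻⁶) = 176.3 K.
T = 23.9 + 176.3 = 200.2 °C.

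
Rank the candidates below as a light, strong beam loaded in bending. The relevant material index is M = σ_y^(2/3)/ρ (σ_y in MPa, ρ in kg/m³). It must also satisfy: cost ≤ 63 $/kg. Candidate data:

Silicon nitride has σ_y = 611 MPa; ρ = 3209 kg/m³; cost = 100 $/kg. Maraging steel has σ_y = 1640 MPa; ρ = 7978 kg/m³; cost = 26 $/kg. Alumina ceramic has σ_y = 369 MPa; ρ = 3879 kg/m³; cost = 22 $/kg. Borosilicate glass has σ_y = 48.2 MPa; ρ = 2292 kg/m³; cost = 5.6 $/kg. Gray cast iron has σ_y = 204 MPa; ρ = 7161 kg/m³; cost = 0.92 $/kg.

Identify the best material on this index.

Screen on constraints: cost ≤ 63 $/kg. Survivors: maraging steel, alumina ceramic, borosilicate glass, gray cast iron.
Per-candidate index values:
  maraging steel: M = 17.4×10⁻³
  alumina ceramic: M = 13.3×10⁻³
  borosilicate glass: M = 5.78×10⁻³
  gray cast iron: M = 4.84×10⁻³
Maraging steel ranks first.

maraging steel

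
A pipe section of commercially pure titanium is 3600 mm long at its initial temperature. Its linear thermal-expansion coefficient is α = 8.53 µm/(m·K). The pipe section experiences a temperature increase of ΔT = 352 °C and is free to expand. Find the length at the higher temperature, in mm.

3610.8 mm

ΔL = α·L₀·ΔT = 8.53×10⁻⁶ × 3600 mm × 352.0 K = 10.8 mm.
L = L₀ + ΔL = 3600 + 10.8 = 3610.8 mm.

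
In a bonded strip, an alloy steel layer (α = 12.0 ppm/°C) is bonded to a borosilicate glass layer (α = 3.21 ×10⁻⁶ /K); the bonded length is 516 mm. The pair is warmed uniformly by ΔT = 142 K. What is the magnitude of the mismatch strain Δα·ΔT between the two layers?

1.25×10⁻³

Δα = |12.0 − 3.21|×10⁻⁶/K = 8.79×10⁻⁶/K.
Mismatch strain = Δα·ΔT = 8.79×10⁻⁶ × 142.0 = 1.25×10⁻³.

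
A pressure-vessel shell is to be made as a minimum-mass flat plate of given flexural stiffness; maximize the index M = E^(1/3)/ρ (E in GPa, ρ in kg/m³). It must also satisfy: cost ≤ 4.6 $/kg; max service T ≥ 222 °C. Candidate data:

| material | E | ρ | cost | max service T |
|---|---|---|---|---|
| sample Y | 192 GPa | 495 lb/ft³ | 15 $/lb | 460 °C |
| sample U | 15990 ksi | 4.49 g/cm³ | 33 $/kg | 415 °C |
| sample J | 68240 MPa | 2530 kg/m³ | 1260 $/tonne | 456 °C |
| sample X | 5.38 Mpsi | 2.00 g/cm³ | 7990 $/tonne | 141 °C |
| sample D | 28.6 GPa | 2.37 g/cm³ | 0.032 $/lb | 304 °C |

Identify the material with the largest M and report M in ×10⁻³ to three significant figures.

sample J, M = 1.62×10⁻³

Screen on constraints: cost ≤ 4.6 $/kg; max service T ≥ 222 °C. Survivors: sample J, sample D.
Normalizing units and computing the index:
  sample J: E = 68.24 GPa, ρ = 2530 kg/m³
  sample D: E = 28.60 GPa, ρ = 2370 kg/m³
  sample J: M = 1.62×10⁻³
  sample D: M = 1.29×10⁻³
Sample J has the largest M.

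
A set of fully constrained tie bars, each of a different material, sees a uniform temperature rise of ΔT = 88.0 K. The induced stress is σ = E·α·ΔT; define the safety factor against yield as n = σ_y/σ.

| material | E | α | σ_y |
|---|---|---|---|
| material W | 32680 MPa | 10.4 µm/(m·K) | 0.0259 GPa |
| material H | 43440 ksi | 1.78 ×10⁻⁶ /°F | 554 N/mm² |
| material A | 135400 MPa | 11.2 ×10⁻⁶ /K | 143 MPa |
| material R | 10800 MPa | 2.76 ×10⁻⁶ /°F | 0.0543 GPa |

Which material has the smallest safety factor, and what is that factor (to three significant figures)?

In consistent units (E in GPa, α in ×10⁻⁶/K, σ_y in MPa):
  material W: E = 32.68, α = 10.4, σ_y = 25.90 → σ = 29.9 MPa, n = 0.866
  material H: E = 299.5, α = 3.20, σ_y = 554.0 → σ = 84.4 MPa, n = 6.56
  material A: E = 135.4, α = 11.2, σ_y = 143.0 → σ = 133 MPa, n = 1.07
  material R: E = 10.80, α = 4.97, σ_y = 54.30 → σ = 4.72 MPa, n = 11.5
Material W has the lowest safety factor, n = 0.866.

material W, n = 0.866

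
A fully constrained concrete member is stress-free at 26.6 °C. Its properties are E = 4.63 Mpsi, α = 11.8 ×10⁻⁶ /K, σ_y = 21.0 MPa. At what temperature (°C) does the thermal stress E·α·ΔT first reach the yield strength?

E = 4.63 Mpsi = 31.92 GPa.
E·α·ΔT = 21.00 MPa ⇒ ΔT = 21.00 / (31.92×10³ × 11.8×10⁻⁶) = 55.75 K.
T = 26.6 + 55.75 = 82.35 °C.

82.3 °C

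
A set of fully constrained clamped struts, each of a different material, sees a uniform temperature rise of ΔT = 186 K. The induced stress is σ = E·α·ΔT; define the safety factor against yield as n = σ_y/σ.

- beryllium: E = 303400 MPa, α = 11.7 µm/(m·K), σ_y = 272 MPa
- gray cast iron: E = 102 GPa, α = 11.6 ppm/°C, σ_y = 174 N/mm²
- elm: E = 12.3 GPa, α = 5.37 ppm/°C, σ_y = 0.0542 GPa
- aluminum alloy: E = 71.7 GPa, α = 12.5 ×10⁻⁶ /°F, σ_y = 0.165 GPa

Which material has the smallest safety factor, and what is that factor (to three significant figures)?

In consistent units (E in GPa, α in ×10⁻⁶/K, σ_y in MPa):
  beryllium: E = 303.4, α = 11.7, σ_y = 272.0 → σ = 660 MPa, n = 0.412
  gray cast iron: E = 102.0, α = 11.6, σ_y = 174.0 → σ = 220 MPa, n = 0.791
  elm: E = 12.30, α = 5.37, σ_y = 54.20 → σ = 12.3 MPa, n = 4.41
  aluminum alloy: E = 71.70, α = 22.5, σ_y = 165.0 → σ = 300 MPa, n = 0.550
Smallest n: beryllium with n = 0.412.

beryllium, n = 0.412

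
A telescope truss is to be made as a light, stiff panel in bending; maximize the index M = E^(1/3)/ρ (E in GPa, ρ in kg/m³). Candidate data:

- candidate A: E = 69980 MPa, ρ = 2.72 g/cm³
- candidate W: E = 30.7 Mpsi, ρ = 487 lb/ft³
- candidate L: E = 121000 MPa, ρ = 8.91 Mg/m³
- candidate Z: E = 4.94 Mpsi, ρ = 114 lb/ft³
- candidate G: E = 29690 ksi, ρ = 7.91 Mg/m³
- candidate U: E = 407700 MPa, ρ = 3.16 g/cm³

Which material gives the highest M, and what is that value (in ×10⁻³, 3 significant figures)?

candidate U, M = 2.35×10⁻³

Convert each candidate to consistent units, then evaluate M:
  candidate A: E = 69.98 GPa, ρ = 2720 kg/m³
  candidate W: E = 211.7 GPa, ρ = 7801 kg/m³
  candidate L: E = 121.0 GPa, ρ = 8910 kg/m³
  candidate Z: E = 34.06 GPa, ρ = 1826 kg/m³
  candidate G: E = 204.7 GPa, ρ = 7910 kg/m³
  candidate U: E = 407.7 GPa, ρ = 3160 kg/m³
  candidate U: M = 2.35×10⁻³
  candidate Z: M = 1.78×10⁻³
  candidate A: M = 1.52×10⁻³
  candidate W: M = 0.764×10⁻³
  candidate G: M = 0.745×10⁻³
  candidate L: M = 0.555×10⁻³
Highest index: candidate U.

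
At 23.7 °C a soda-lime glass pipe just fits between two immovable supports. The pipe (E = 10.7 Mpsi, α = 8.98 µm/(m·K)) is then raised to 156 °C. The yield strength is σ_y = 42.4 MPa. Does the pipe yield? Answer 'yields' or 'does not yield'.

yields

E = 10.7 Mpsi = 73.77 GPa.
ΔT = 132.3 K. Constrained thermal stress σ = E·α·ΔT = 73.77×10³ MPa × 8.98×10⁻⁶ × 132.3 = 87.6 MPa (compressive).
Compare to σ_y = 42.4 MPa: σ ≥ σ_y, so it yields.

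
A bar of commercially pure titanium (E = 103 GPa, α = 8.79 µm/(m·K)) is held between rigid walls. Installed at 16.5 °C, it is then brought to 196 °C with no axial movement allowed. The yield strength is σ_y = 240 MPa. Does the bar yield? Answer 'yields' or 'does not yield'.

ΔT = 179.5 K. Constrained thermal stress σ = E·α·ΔT = 103.0×10³ MPa × 8.79×10⁻⁶ × 179.5 = 163 MPa (compressive).
Compare to σ_y = 240 MPa: σ < σ_y, so it does not yield.

does not yield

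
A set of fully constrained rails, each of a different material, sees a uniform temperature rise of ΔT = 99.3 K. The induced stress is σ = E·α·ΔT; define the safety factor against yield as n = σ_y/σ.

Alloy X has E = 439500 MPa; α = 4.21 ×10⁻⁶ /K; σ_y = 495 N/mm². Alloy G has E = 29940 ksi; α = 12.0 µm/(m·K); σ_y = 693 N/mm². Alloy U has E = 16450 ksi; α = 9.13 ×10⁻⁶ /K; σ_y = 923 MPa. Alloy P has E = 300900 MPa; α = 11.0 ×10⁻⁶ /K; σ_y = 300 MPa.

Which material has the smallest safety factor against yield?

With everything in SI (GPa, ×10⁻⁶/K, MPa):
  alloy X: E = 439.5, α = 4.21, σ_y = 495.0 → σ = 184 MPa, n = 2.69
  alloy G: E = 206.4, α = 12.0, σ_y = 693.0 → σ = 246 MPa, n = 2.82
  alloy U: E = 113.4, α = 9.13, σ_y = 923.0 → σ = 103 MPa, n = 8.98
  alloy P: E = 300.9, α = 11.0, σ_y = 300.0 → σ = 329 MPa, n = 0.913
Smallest n: alloy P with n = 0.913.

alloy P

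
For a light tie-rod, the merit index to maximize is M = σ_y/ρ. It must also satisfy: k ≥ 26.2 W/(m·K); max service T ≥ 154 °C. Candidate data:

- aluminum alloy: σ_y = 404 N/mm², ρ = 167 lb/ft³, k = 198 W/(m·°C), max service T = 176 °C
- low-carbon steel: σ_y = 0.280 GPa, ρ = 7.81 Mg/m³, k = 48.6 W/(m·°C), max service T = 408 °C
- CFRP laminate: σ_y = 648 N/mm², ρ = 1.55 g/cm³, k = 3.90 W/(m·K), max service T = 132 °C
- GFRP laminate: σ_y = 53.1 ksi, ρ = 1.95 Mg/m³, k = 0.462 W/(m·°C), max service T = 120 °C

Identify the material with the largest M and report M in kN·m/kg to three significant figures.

aluminum alloy, M = 151 kN·m/kg

Screen on constraints: k ≥ 26.2 W/(m·K); max service T ≥ 154 °C. Survivors: aluminum alloy, low-carbon steel.
Putting every candidate on a common basis:
  aluminum alloy: σ_y = 404.0 MPa, ρ = 2675 kg/m³
  low-carbon steel: σ_y = 280.0 MPa, ρ = 7810 kg/m³
  aluminum alloy: M = 151 kN·m/kg
  low-carbon steel: M = 35.9 kN·m/kg
Aluminum alloy ranks first.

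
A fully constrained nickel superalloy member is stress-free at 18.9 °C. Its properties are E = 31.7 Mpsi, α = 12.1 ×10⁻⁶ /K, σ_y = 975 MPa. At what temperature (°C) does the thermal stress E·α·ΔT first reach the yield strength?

E = 31.7 Mpsi = 218.6 GPa.
E·α·ΔT = 975.0 MPa ⇒ ΔT = 975.0 / (218.6×10³ × 12.1×10⁻⁶) = 368.7 K.
T = 18.9 + 368.7 = 387.6 °C.

388 °C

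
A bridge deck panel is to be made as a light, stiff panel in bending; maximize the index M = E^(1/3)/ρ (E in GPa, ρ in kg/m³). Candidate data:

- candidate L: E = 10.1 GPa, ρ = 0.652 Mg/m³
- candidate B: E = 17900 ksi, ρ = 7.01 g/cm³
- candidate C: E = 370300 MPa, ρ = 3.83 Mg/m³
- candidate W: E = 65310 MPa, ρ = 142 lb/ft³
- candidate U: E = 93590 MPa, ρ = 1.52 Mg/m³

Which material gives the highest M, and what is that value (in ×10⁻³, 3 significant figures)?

After converting to SI:
  candidate L: E = 10.10 GPa, ρ = 652.0 kg/m³
  candidate B: E = 123.4 GPa, ρ = 7010 kg/m³
  candidate C: E = 370.3 GPa, ρ = 3830 kg/m³
  candidate W: E = 65.31 GPa, ρ = 2275 kg/m³
  candidate U: E = 93.59 GPa, ρ = 1520 kg/m³
  candidate L: M = 3.32×10⁻³
  candidate U: M = 2.99×10⁻³
  candidate C: M = 1.87×10⁻³
  candidate W: M = 1.77×10⁻³
  candidate B: M = 0.710×10⁻³
Candidate L has the largest M.

candidate L, M = 3.32×10⁻³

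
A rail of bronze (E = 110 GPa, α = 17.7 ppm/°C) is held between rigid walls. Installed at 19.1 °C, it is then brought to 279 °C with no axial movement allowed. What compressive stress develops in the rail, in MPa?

506 MPa

ΔT = 259.9 K. Constrained thermal stress σ = E·α·ΔT = 110.0×10³ MPa × 17.7×10⁻⁶ × 259.9 = 506 MPa (compressive).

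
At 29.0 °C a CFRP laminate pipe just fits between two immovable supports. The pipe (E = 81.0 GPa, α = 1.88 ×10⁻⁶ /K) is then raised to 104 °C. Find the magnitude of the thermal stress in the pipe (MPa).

11.4 MPa

ΔT = 75.00 K. Constrained thermal stress σ = E·α·ΔT = 81.00×10³ MPa × 1.88×10⁻⁶ × 75.00 = 11.4 MPa (compressive).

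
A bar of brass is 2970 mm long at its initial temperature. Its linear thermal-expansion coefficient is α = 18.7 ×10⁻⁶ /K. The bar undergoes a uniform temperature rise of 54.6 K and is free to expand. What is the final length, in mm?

ΔL = α·L₀·ΔT = 18.7×10⁻⁶ × 2970 mm × 54.60 K = 3.03 mm.
L = L₀ + ΔL = 2970 + 3.03 = 2973.0 mm.

2973.0 mm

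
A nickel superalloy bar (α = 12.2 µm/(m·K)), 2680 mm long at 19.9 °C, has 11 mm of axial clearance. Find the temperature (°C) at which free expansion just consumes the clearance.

356 °C

α·L₀·ΔT = 11.0 mm ⇒ ΔT = 11.0 / (12.2×10⁻⁶ × 2680.0) = 336.4 K.
T = 19.9 + 336.4 = 356.3 °C.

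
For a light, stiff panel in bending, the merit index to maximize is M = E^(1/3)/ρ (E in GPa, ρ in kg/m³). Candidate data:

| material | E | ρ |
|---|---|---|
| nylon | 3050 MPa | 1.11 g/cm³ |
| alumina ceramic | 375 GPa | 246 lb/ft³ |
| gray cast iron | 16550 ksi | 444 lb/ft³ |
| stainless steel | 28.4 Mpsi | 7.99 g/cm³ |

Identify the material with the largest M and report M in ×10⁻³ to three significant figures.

alumina ceramic, M = 1.83×10⁻³

After converting to SI:
  nylon: E = 3.050 GPa, ρ = 1110 kg/m³
  alumina ceramic: E = 375.0 GPa, ρ = 3941 kg/m³
  gray cast iron: E = 114.1 GPa, ρ = 7112 kg/m³
  stainless steel: E = 195.8 GPa, ρ = 7990 kg/m³
  alumina ceramic: M = 1.83×10⁻³
  nylon: M = 1.31×10⁻³
  stainless steel: M = 0.727×10⁻³
  gray cast iron: M = 0.682×10⁻³
Alumina ceramic has the largest M.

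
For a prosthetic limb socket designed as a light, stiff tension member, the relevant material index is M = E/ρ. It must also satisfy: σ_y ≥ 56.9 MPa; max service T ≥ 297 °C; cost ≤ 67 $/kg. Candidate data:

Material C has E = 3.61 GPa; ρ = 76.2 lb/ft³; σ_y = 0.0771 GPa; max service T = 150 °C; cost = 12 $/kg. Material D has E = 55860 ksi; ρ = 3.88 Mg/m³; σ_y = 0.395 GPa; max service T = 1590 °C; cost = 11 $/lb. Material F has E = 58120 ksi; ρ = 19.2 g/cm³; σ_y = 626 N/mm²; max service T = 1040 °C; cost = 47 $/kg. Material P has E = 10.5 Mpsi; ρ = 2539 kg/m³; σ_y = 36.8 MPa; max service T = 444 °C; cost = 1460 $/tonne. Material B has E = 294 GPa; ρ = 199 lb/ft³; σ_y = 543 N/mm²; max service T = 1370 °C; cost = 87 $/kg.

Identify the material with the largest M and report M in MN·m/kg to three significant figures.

material D, M = 99.3 MN·m/kg

Screen on constraints: σ_y ≥ 56.9 MPa; max service T ≥ 297 °C; cost ≤ 67 $/kg. Survivors: material D, material F.
Convert each candidate to consistent units, then evaluate M:
  material D: E = 385.1 GPa, ρ = 3880 kg/m³
  material F: E = 400.7 GPa, ρ = 19200 kg/m³
  material D: M = 99.3 MN·m/kg
  material F: M = 20.9 MN·m/kg
Material D ranks first.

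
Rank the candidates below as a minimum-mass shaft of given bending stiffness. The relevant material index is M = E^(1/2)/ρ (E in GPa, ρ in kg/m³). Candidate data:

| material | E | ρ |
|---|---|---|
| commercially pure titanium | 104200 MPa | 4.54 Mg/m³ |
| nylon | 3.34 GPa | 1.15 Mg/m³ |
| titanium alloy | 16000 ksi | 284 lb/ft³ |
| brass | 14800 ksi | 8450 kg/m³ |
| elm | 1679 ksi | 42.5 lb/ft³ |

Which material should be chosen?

elm

Putting every candidate on a common basis:
  commercially pure titanium: E = 104.2 GPa, ρ = 4540 kg/m³
  nylon: E = 3.340 GPa, ρ = 1150 kg/m³
  titanium alloy: E = 110.3 GPa, ρ = 4549 kg/m³
  brass: E = 102.0 GPa, ρ = 8450 kg/m³
  elm: E = 11.58 GPa, ρ = 680.8 kg/m³
  elm: M = 5.00×10⁻³
  titanium alloy: M = 2.31×10⁻³
  commercially pure titanium: M = 2.25×10⁻³
  nylon: M = 1.59×10⁻³
  brass: M = 1.20×10⁻³
Elm has the largest M.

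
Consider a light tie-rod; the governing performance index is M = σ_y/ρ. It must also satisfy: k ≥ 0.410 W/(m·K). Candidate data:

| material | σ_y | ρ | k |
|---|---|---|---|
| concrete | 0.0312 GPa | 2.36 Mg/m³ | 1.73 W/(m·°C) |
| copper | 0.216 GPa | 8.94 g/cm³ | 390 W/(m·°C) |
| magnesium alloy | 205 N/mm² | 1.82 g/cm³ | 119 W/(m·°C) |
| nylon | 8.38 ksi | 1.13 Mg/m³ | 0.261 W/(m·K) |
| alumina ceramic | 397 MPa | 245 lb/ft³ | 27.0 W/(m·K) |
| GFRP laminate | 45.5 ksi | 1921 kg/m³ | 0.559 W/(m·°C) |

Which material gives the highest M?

Screen on constraints: k ≥ 0.410 W/(m·K). Survivors: concrete, copper, magnesium alloy, alumina ceramic, GFRP laminate.
Putting every candidate on a common basis:
  concrete: σ_y = 31.20 MPa, ρ = 2360 kg/m³
  copper: σ_y = 216.0 MPa, ρ = 8940 kg/m³
  magnesium alloy: σ_y = 205.0 MPa, ρ = 1820 kg/m³
  alumina ceramic: σ_y = 397.0 MPa, ρ = 3925 kg/m³
  GFRP laminate: σ_y = 313.7 MPa, ρ = 1921 kg/m³
  GFRP laminate: M = 163 kN·m/kg
  magnesium alloy: M = 113 kN·m/kg
  alumina ceramic: M = 101 kN·m/kg
  copper: M = 24.2 kN·m/kg
  concrete: M = 13.2 kN·m/kg
GFRP laminate has the largest M.

GFRP laminate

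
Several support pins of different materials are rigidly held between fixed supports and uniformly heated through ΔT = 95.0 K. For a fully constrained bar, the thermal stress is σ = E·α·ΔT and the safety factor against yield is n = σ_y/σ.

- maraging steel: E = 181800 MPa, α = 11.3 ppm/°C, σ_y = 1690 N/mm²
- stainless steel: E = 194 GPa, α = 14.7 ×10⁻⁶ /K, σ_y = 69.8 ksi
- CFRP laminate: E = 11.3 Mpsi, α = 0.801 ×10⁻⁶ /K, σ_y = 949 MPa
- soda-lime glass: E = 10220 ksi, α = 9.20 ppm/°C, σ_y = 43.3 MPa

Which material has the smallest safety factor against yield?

soda-lime glass

Converting E to GPa, α to ×10⁻⁶/K, σ_y to MPa, then σ and n for each:
  maraging steel: E = 181.8, α = 11.3, σ_y = 1690 → σ = 195 MPa, n = 8.66
  stainless steel: E = 194.0, α = 14.7, σ_y = 481.3 → σ = 271 MPa, n = 1.78
  CFRP laminate: E = 77.91, α = 0.801, σ_y = 949.0 → σ = 5.93 MPa, n = 160
  soda-lime glass: E = 70.46, α = 9.20, σ_y = 43.30 → σ = 61.6 MPa, n = 0.703
Smallest n: soda-lime glass with n = 0.703.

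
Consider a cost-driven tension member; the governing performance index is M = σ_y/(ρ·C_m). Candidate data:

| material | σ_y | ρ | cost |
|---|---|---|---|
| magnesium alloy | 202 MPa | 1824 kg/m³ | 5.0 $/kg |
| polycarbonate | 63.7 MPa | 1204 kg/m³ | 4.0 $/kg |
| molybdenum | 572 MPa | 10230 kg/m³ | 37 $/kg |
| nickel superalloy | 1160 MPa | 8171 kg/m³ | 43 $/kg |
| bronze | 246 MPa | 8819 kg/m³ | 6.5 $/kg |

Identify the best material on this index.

Per-candidate index values:
  magnesium alloy: M = 22.1 kN·m per $
  polycarbonate: M = 13.2 kN·m per $
  bronze: M = 4.29 kN·m per $
  nickel superalloy: M = 3.30 kN·m per $
  molybdenum: M = 1.51 kN·m per $
The maximum is for magnesium alloy.

magnesium alloy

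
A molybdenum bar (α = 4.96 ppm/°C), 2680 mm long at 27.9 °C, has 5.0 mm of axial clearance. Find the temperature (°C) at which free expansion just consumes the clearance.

α·L₀·ΔT = 5.0 mm ⇒ ΔT = 5.0 / (4.96×10⁻⁶ × 2680.0) = 376.1 K.
T = 27.9 + 376.1 = 404.0 °C.

404 °C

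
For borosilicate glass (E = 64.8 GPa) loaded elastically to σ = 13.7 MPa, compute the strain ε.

2.11×10⁻⁴

ε = σ/E = 13.7 / 64800 = 2.11×10⁻⁴.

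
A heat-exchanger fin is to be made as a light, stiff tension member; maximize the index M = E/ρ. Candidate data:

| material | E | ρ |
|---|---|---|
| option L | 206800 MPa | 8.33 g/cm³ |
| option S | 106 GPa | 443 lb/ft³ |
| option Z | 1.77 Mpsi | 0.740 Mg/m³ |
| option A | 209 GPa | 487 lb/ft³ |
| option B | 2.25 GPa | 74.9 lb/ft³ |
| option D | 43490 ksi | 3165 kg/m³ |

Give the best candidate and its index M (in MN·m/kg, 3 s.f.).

Convert each candidate to consistent units, then evaluate M:
  option L: E = 206.8 GPa, ρ = 8330 kg/m³
  option S: E = 106.0 GPa, ρ = 7096 kg/m³
  option Z: E = 12.20 GPa, ρ = 740.0 kg/m³
  option A: E = 209.0 GPa, ρ = 7801 kg/m³
  option B: E = 2.250 GPa, ρ = 1200 kg/m³
  option D: E = 299.9 GPa, ρ = 3165 kg/m³
  option D: M = 94.7 MN·m/kg
  option A: M = 26.8 MN·m/kg
  option L: M = 24.8 MN·m/kg
  option Z: M = 16.5 MN·m/kg
  option S: M = 14.9 MN·m/kg
  option B: M = 1.88 MN·m/kg
Highest index: option D.

option D, M = 94.7 MN·m/kg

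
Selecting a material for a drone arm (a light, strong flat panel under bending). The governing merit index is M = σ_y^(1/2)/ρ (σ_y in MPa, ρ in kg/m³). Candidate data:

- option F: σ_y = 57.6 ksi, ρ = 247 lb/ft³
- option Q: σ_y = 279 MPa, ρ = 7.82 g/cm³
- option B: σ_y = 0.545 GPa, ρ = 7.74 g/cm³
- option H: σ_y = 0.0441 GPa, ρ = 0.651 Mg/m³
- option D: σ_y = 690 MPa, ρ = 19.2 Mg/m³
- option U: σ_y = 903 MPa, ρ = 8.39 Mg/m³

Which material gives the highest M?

option H

In SI units:
  option F: σ_y = 397.1 MPa, ρ = 3957 kg/m³
  option Q: σ_y = 279.0 MPa, ρ = 7820 kg/m³
  option B: σ_y = 545.0 MPa, ρ = 7740 kg/m³
  option H: σ_y = 44.10 MPa, ρ = 651.0 kg/m³
  option D: σ_y = 690.0 MPa, ρ = 19200 kg/m³
  option U: σ_y = 903.0 MPa, ρ = 8390 kg/m³
  option H: M = 10.2×10⁻³
  option F: M = 5.04×10⁻³
  option U: M = 3.58×10⁻³
  option B: M = 3.02×10⁻³
  option Q: M = 2.14×10⁻³
  option D: M = 1.37×10⁻³
The maximum is for option H.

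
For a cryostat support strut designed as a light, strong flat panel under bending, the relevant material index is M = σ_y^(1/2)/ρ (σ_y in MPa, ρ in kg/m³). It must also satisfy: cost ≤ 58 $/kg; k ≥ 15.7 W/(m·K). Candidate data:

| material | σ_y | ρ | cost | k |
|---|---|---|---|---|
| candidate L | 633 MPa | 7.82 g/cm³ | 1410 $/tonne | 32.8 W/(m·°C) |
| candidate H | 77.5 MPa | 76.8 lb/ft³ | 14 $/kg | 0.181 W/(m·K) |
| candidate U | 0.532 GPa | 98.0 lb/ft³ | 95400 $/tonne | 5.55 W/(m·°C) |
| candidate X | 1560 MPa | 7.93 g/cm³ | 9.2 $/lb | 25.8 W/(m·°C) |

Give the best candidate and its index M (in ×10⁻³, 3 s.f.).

Screen on constraints: cost ≤ 58 $/kg; k ≥ 15.7 W/(m·K). Survivors: candidate L, candidate X.
After converting to SI:
  candidate L: σ_y = 633.0 MPa, ρ = 7820 kg/m³
  candidate X: σ_y = 1560 MPa, ρ = 7930 kg/m³
  candidate X: M = 4.98×10⁻³
  candidate L: M = 3.22×10⁻³
Highest index: candidate X.

candidate X, M = 4.98×10⁻³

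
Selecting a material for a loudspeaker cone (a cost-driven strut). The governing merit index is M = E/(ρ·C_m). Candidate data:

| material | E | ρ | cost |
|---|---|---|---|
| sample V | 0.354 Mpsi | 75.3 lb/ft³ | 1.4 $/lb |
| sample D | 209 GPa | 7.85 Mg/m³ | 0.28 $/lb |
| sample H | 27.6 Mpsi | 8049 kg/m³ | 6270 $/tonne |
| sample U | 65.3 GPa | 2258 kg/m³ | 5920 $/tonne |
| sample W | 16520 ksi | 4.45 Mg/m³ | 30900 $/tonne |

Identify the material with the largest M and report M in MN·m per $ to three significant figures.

sample D, M = 43.1 MN·m per $

Convert each candidate to consistent units, then evaluate M:
  sample V: E = 2.441 GPa, ρ = 1206 kg/m³, cost = 3.086 $/kg
  sample D: E = 209.0 GPa, ρ = 7850 kg/m³, cost = 0.6173 $/kg
  sample H: E = 190.3 GPa, ρ = 8049 kg/m³, cost = 6.270 $/kg
  sample U: E = 65.30 GPa, ρ = 2258 kg/m³, cost = 5.920 $/kg
  sample W: E = 113.9 GPa, ρ = 4450 kg/m³, cost = 30.90 $/kg
  sample D: M = 43.1 MN·m per $
  sample U: M = 4.89 MN·m per $
  sample H: M = 3.77 MN·m per $
  sample W: M = 0.828 MN·m per $
  sample V: M = 0.656 MN·m per $
Highest index: sample D.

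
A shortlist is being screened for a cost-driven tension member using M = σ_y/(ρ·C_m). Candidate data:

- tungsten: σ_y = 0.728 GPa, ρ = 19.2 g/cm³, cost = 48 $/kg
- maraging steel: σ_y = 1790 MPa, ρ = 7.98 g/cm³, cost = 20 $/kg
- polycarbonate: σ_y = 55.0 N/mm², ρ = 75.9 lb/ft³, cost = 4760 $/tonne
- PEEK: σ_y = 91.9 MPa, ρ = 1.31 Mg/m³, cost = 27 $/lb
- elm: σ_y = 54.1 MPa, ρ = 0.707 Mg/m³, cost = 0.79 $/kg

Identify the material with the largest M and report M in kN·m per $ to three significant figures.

elm, M = 96.9 kN·m per $

In SI units:
  tungsten: σ_y = 728.0 MPa, ρ = 19200 kg/m³, cost = 48.00 $/kg
  maraging steel: σ_y = 1790 MPa, ρ = 7980 kg/m³, cost = 20.00 $/kg
  polycarbonate: σ_y = 55.00 MPa, ρ = 1216 kg/m³, cost = 4.760 $/kg
  PEEK: σ_y = 91.90 MPa, ρ = 1310 kg/m³, cost = 59.52 $/kg
  elm: σ_y = 54.10 MPa, ρ = 707.0 kg/m³, cost = 0.7900 $/kg
  elm: M = 96.9 kN·m per $
  maraging steel: M = 11.2 kN·m per $
  polycarbonate: M = 9.50 kN·m per $
  PEEK: M = 1.18 kN·m per $
  tungsten: M = 0.790 kN·m per $
Elm has the largest M.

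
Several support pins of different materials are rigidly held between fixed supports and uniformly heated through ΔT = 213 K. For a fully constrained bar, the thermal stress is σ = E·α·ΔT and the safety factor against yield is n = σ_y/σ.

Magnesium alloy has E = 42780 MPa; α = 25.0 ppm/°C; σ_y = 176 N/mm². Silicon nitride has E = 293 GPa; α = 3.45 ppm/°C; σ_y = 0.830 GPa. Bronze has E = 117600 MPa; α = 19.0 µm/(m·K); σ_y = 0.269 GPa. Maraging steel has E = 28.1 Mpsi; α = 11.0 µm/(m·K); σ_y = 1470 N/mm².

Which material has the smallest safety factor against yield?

bronze

With everything in SI (GPa, ×10⁻⁶/K, MPa):
  magnesium alloy: E = 42.78, α = 25.0, σ_y = 176.0 → σ = 228 MPa, n = 0.773
  silicon nitride: E = 293.0, α = 3.45, σ_y = 830.0 → σ = 215 MPa, n = 3.85
  bronze: E = 117.6, α = 19.0, σ_y = 269.0 → σ = 476 MPa, n = 0.565
  maraging steel: E = 193.7, α = 11.0, σ_y = 1470 → σ = 454 MPa, n = 3.24
Smallest n: bronze with n = 0.565.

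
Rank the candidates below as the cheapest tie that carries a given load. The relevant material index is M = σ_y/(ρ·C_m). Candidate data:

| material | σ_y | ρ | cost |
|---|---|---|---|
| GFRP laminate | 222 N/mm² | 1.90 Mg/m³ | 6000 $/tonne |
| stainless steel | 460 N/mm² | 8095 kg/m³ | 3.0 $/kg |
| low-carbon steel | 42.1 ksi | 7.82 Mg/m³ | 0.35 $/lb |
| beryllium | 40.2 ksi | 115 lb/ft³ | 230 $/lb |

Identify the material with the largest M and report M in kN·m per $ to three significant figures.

Putting every candidate on a common basis:
  GFRP laminate: σ_y = 222.0 MPa, ρ = 1900 kg/m³, cost = 6.000 $/kg
  stainless steel: σ_y = 460.0 MPa, ρ = 8095 kg/m³, cost = 3.000 $/kg
  low-carbon steel: σ_y = 290.3 MPa, ρ = 7820 kg/m³, cost = 0.7716 $/kg
  beryllium: σ_y = 277.2 MPa, ρ = 1842 kg/m³, cost = 507.1 $/kg
  low-carbon steel: M = 48.1 kN·m per $
  GFRP laminate: M = 19.5 kN·m per $
  stainless steel: M = 18.9 kN·m per $
  beryllium: M = 0.297 kN·m per $
The maximum is for low-carbon steel.

low-carbon steel, M = 48.1 kN·m per $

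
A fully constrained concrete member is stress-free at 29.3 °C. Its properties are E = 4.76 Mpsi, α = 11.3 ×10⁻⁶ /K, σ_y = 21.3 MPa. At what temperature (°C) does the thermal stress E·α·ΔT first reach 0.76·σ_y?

E = 4.76 Mpsi = 32.82 GPa.
E·α·ΔT = 16.19 MPa ⇒ ΔT = 16.19 / (32.82×10³ × 11.3×10⁻⁶) = 43.65 K.
T = 29.3 + 43.65 = 72.95 °C.

73.0 °C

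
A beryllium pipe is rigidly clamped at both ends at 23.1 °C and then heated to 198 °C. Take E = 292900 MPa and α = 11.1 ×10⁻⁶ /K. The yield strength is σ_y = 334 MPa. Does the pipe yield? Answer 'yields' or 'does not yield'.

yields

E = 292900 MPa = 292.9 GPa.
ΔT = 174.9 K. Constrained thermal stress σ = E·α·ΔT = 292.9×10³ MPa × 11.1×10⁻⁶ × 174.9 = 569 MPa (compressive).
Compare to σ_y = 334 MPa: σ ≥ σ_y, so it yields.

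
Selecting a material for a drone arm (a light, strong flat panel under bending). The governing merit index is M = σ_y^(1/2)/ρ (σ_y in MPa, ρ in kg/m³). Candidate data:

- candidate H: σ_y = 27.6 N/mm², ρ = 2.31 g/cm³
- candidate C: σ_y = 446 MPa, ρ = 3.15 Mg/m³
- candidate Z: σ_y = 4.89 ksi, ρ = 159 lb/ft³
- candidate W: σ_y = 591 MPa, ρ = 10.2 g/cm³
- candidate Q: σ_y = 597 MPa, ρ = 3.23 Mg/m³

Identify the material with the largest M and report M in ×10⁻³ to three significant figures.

Normalizing units and computing the index:
  candidate H: σ_y = 27.60 MPa, ρ = 2310 kg/m³
  candidate C: σ_y = 446.0 MPa, ρ = 3150 kg/m³
  candidate Z: σ_y = 33.72 MPa, ρ = 2547 kg/m³
  candidate W: σ_y = 591.0 MPa, ρ = 10200 kg/m³
  candidate Q: σ_y = 597.0 MPa, ρ = 3230 kg/m³
  candidate Q: M = 7.56×10⁻³
  candidate C: M = 6.70×10⁻³
  candidate W: M = 2.38×10⁻³
  candidate Z: M = 2.28×10⁻³
  candidate H: M = 2.27×10⁻³
Candidate Q ranks first.

candidate Q, M = 7.56×10⁻³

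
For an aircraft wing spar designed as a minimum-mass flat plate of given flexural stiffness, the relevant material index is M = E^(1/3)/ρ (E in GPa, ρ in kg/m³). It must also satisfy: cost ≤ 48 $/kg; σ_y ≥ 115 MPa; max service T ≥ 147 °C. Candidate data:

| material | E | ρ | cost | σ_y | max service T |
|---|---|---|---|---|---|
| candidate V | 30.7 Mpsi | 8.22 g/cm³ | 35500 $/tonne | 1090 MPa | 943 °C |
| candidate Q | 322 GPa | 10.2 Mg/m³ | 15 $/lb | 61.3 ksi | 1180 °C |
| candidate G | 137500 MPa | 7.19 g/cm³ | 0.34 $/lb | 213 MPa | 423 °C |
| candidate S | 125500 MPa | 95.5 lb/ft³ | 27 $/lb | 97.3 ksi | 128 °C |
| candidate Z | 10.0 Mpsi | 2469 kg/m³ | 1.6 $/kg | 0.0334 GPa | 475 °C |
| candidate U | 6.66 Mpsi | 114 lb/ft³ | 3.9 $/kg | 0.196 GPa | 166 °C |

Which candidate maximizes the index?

candidate U

Screen on constraints: cost ≤ 48 $/kg; σ_y ≥ 115 MPa; max service T ≥ 147 °C. Survivors: candidate V, candidate Q, candidate G, candidate U.
Convert each candidate to consistent units, then evaluate M:
  candidate V: E = 211.7 GPa, ρ = 8220 kg/m³
  candidate Q: E = 322.0 GPa, ρ = 10200 kg/m³
  candidate G: E = 137.5 GPa, ρ = 7190 kg/m³
  candidate U: E = 45.92 GPa, ρ = 1826 kg/m³
  candidate U: M = 1.96×10⁻³
  candidate V: M = 0.725×10⁻³
  candidate G: M = 0.718×10⁻³
  candidate Q: M = 0.672×10⁻³
Highest index: candidate U.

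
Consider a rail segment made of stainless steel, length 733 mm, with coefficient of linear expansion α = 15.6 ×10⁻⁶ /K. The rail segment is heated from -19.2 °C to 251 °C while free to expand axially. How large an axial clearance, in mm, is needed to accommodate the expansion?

3.09 mm

ΔT = 251 − (-19.2) = 270.2 K.
ΔL = α·L₀·ΔT = 15.6×10⁻⁶ × 733 mm × 270.2 K = 3.09 mm.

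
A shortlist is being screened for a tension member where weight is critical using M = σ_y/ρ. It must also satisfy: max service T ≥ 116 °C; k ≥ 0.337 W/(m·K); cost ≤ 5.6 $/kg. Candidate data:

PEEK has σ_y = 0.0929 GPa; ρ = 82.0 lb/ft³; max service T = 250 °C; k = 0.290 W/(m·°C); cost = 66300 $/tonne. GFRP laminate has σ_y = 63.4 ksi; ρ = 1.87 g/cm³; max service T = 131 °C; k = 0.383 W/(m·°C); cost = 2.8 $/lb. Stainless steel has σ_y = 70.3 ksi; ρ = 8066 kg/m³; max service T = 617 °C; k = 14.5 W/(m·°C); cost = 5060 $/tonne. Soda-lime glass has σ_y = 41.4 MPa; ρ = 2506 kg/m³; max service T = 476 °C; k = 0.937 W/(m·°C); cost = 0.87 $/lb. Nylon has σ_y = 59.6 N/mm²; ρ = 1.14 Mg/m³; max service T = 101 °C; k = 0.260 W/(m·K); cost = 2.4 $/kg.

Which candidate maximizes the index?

Screen on constraints: max service T ≥ 116 °C; k ≥ 0.337 W/(m·K); cost ≤ 5.6 $/kg. Survivors: stainless steel, soda-lime glass.
In SI units:
  stainless steel: σ_y = 484.7 MPa, ρ = 8066 kg/m³
  soda-lime glass: σ_y = 41.40 MPa, ρ = 2506 kg/m³
  stainless steel: M = 60.1 kN·m/kg
  soda-lime glass: M = 16.5 kN·m/kg
Stainless steel has the largest M.

stainless steel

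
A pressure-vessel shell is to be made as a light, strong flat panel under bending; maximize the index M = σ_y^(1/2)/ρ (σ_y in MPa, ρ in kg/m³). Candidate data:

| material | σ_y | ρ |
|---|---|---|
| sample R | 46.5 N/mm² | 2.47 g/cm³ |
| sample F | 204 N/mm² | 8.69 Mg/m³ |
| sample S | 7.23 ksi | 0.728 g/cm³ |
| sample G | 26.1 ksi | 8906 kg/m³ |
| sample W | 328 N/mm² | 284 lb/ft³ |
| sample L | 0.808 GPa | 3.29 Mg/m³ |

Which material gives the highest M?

sample S

Putting every candidate on a common basis:
  sample R: σ_y = 46.50 MPa, ρ = 2470 kg/m³
  sample F: σ_y = 204.0 MPa, ρ = 8690 kg/m³
  sample S: σ_y = 49.85 MPa, ρ = 728.0 kg/m³
  sample G: σ_y = 180.0 MPa, ρ = 8906 kg/m³
  sample W: σ_y = 328.0 MPa, ρ = 4549 kg/m³
  sample L: σ_y = 808.0 MPa, ρ = 3290 kg/m³
  sample S: M = 9.70×10⁻³
  sample L: M = 8.64×10⁻³
  sample W: M = 3.98×10⁻³
  sample R: M = 2.76×10⁻³
  sample F: M = 1.64×10⁻³
  sample G: M = 1.51×10⁻³
Highest index: sample S.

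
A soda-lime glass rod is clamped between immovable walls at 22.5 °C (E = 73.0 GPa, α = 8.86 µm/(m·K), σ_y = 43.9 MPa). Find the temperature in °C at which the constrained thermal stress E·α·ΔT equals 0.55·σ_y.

E·α·ΔT = 24.14 MPa ⇒ ΔT = 24.14 / (73.00×10³ × 8.86×10⁻⁶) = 37.33 K.
T = 22.5 + 37.33 = 59.83 °C.

59.8 °C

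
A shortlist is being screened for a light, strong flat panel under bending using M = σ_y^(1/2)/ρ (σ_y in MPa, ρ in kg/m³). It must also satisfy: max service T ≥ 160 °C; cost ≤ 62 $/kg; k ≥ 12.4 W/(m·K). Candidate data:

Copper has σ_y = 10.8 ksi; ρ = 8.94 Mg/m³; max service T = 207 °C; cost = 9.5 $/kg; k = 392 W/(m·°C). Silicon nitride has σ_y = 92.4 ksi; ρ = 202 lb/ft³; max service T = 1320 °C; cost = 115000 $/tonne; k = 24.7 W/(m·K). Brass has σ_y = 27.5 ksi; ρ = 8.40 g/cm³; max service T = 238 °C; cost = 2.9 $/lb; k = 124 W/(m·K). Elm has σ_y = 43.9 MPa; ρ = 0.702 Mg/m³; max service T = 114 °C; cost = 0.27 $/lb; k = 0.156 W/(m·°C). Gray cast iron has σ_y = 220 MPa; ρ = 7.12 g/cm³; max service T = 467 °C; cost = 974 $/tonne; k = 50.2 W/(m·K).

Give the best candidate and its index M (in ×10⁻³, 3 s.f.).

Screen on constraints: max service T ≥ 160 °C; cost ≤ 62 $/kg; k ≥ 12.4 W/(m·K). Survivors: copper, brass, gray cast iron.
After converting to SI:
  copper: σ_y = 74.46 MPa, ρ = 8940 kg/m³
  brass: σ_y = 189.6 MPa, ρ = 8400 kg/m³
  gray cast iron: σ_y = 220.0 MPa, ρ = 7120 kg/m³
  gray cast iron: M = 2.08×10⁻³
  brass: M = 1.64×10⁻³
  copper: M = 0.965×10⁻³
The maximum is for gray cast iron.

gray cast iron, M = 2.08×10⁻³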